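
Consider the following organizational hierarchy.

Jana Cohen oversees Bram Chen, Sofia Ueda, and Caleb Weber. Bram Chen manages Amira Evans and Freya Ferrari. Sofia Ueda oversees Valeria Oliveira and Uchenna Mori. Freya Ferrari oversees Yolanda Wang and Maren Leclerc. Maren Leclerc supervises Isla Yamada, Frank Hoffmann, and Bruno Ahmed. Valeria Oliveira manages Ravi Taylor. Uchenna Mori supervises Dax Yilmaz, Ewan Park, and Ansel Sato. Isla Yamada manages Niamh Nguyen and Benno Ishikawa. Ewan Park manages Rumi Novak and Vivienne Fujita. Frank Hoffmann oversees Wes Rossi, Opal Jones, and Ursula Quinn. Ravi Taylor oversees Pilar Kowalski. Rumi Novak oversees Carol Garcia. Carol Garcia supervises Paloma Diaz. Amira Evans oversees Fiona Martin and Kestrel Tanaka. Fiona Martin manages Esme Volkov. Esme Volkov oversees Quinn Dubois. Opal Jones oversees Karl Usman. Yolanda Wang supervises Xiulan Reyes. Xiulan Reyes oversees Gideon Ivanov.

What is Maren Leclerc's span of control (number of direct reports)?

3

Maren Leclerc directly manages Isla Yamada, Frank Hoffmann, Bruno Ahmed. That is 3 direct reports.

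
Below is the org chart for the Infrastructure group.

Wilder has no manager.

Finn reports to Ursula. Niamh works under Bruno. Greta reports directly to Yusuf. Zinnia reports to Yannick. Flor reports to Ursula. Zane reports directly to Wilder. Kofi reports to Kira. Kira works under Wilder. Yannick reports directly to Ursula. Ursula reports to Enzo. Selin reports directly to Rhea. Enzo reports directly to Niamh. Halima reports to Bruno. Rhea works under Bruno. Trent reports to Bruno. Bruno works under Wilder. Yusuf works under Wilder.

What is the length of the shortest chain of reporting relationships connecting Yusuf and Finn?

Yusuf is 1 level below Wilder, and Finn is 5 levels below Wilder (their lowest common manager). The shortest path runs up from Yusuf to Wilder and back down to Finn: 1 + 5 = 6 links.

6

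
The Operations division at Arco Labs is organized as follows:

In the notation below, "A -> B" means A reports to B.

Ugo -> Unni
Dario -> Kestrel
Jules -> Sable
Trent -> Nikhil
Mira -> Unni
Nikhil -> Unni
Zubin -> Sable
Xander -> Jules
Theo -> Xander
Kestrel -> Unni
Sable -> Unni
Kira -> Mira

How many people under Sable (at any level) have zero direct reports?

2

The people in Sable's organization with no one reporting to them are Theo, Zubin. That is 2.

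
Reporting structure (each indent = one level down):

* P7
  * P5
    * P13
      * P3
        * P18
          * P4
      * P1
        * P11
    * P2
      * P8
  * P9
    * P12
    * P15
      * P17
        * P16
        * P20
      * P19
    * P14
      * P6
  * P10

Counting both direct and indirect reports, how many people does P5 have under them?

8

P5 directly manages P13, P2. Under P13: P1, P11, P3, P18, P4 (5). Under P2: P8 (1). So P5's organization is 2 direct reports plus everyone under them: 6 + 2 = 8.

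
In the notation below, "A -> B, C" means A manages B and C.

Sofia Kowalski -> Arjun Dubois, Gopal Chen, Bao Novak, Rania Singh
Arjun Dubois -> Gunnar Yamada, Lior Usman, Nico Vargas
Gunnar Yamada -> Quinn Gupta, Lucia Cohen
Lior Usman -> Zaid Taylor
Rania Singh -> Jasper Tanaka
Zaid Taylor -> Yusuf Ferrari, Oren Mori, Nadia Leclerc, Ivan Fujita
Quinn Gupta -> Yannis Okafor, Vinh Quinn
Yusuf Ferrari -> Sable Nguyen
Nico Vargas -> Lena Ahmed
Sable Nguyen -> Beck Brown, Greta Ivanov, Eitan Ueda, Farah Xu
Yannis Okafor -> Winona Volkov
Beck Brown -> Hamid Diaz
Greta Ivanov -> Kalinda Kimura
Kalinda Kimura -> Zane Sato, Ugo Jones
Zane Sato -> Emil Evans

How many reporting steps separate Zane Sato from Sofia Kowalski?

8

Chain from Zane Sato up to Sofia Kowalski: Zane Sato → Kalinda Kimura → Greta Ivanov → Sable Nguyen → Yusuf Ferrari → Zaid Taylor → Lior Usman → Arjun Dubois → Sofia Kowalski. That is 8 steps up, so Zane Sato is 8 levels below Sofia Kowalski.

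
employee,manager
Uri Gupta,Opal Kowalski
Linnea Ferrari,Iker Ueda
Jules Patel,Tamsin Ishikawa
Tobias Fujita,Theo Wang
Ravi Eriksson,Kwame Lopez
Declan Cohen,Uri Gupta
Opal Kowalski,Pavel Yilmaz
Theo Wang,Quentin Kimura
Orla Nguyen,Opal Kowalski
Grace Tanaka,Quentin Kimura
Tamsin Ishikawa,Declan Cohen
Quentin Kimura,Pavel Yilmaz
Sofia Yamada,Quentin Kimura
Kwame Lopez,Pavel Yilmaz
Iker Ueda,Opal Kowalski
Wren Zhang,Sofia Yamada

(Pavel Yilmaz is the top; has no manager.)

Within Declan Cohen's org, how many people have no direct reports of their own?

The only person in Declan Cohen's organization with no one reporting to them is Jules Patel. That is 1.

1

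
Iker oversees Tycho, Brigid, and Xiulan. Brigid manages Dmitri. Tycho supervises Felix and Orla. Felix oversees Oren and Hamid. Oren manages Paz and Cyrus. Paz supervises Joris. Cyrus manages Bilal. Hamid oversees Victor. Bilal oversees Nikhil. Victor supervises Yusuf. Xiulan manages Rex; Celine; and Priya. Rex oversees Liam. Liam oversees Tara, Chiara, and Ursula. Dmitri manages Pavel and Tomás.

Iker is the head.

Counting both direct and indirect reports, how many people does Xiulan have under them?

7

Xiulan directly manages Rex, Celine, Priya. Under Rex: Liam, Ursula, Chiara, Tara (4). Celine has no reports. Priya has no reports. So Xiulan's organization is 3 direct reports plus everyone under them: 5 + 1 + 1 = 7.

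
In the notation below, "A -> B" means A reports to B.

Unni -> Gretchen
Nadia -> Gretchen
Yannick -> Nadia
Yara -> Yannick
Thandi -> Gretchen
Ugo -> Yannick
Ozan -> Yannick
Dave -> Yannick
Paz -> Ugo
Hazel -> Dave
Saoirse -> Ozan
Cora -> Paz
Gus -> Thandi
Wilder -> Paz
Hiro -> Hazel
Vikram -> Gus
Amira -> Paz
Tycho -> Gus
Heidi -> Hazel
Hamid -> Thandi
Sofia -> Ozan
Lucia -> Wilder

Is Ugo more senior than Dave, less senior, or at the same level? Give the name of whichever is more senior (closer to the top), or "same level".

Both Ugo and Dave are 3 levels below Gretchen.

same level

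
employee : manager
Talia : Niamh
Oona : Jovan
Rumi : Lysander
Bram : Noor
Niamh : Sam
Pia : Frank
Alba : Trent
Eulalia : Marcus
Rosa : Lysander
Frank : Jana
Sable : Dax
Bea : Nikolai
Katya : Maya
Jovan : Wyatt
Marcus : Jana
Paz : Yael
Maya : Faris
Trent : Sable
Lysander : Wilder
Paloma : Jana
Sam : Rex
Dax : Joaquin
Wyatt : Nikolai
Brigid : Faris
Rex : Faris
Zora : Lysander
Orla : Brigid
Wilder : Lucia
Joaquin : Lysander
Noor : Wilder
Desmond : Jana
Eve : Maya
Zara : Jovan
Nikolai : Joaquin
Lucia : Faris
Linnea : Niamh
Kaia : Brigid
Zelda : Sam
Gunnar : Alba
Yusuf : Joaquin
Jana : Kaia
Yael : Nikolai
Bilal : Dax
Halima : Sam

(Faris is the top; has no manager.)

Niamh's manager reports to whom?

Rex

Niamh reports to Sam, and Sam reports to Rex. So Niamh's skip-level manager is Rex.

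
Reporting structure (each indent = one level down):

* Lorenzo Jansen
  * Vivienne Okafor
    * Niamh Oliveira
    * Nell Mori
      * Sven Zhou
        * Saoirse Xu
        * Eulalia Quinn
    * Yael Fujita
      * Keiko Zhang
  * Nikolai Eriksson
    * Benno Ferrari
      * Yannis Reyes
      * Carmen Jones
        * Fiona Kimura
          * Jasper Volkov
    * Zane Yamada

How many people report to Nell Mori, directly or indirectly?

Nell Mori directly manages Sven Zhou. Under Sven Zhou: Eulalia Quinn, Saoirse Xu (2). That's 3 in total.

3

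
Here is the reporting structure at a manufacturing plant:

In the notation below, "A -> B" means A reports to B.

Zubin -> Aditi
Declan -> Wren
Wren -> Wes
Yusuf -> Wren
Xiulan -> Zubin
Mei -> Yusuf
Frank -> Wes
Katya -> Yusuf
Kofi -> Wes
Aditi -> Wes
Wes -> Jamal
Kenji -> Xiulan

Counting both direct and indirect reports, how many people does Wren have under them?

4

Wren directly manages Yusuf, Declan. Under Yusuf: Katya, Mei (2). Declan has no reports. So Wren's organization is 2 direct reports plus everyone under them: 3 + 1 = 4.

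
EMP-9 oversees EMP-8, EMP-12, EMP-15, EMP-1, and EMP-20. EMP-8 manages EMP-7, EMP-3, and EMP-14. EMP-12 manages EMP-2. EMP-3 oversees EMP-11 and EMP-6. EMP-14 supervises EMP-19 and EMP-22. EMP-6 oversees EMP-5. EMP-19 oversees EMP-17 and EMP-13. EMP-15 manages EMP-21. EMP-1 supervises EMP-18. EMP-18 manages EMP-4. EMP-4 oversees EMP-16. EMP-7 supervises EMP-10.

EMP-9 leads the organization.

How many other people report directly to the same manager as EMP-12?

EMP-12 reports to EMP-9. EMP-9's other direct reports are EMP-8, EMP-15, EMP-1, EMP-20 — 4 peers.

4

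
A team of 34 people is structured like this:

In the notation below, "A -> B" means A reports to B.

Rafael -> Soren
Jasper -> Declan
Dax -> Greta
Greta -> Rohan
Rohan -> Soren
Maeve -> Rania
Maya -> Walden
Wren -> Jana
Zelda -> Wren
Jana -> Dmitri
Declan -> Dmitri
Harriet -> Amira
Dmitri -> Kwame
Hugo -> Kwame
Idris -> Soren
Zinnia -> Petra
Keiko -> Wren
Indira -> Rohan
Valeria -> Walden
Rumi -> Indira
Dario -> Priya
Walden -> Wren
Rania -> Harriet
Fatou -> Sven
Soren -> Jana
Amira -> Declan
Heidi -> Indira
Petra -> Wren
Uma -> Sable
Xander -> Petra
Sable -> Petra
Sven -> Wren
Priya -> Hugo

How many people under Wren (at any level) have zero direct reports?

The people in Wren's organization with no one reporting to them are Fatou, Zelda, Keiko, Valeria, Maya, Xander, Uma, Zinnia. That is 8.

8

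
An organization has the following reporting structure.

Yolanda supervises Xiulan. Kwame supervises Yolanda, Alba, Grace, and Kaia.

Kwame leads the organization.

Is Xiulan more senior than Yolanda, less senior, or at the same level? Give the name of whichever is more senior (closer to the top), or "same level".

Xiulan is 2 levels below Kwame; Yolanda is 1. Yolanda is higher.

Yolanda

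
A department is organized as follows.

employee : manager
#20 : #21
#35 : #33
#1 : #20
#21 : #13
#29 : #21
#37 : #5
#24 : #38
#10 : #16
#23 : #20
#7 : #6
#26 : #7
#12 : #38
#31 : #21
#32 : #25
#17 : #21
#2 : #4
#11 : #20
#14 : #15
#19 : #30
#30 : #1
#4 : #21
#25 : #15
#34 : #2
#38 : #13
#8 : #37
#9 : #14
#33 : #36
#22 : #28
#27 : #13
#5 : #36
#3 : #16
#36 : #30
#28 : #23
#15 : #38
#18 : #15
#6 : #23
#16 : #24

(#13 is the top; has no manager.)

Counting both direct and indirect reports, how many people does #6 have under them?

#6 directly manages #7. Under #7: #26 (1). That's 2 in total.

2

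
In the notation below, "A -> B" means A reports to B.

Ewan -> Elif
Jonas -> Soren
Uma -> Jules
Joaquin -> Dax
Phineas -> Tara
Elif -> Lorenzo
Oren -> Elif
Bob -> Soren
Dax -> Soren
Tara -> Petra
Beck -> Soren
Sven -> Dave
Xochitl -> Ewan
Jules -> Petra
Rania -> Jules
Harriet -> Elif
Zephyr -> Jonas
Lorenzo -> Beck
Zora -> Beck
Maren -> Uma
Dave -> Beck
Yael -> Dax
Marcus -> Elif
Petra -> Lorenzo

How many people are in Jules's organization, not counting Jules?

Jules directly manages Uma, Rania. Under Uma: Maren (1). Rania has no reports. So Jules's organization is 2 direct reports plus everyone under them: 2 + 1 = 3.

3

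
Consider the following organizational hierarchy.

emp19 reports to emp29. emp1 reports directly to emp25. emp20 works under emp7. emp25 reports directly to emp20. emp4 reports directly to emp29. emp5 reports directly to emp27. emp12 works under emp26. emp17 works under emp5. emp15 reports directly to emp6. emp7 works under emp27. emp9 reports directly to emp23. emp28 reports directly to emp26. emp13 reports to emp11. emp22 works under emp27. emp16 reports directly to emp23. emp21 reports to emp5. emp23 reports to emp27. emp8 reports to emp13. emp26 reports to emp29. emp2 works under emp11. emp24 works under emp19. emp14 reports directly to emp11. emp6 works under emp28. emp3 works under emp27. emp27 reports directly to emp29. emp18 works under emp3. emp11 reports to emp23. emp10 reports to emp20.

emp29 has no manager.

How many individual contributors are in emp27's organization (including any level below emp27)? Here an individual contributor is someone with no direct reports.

The people in emp27's organization with no one reporting to them are emp1, emp10, emp21, emp17, emp22, emp18, emp9, emp16, emp8, emp2, emp14. That is 11.

11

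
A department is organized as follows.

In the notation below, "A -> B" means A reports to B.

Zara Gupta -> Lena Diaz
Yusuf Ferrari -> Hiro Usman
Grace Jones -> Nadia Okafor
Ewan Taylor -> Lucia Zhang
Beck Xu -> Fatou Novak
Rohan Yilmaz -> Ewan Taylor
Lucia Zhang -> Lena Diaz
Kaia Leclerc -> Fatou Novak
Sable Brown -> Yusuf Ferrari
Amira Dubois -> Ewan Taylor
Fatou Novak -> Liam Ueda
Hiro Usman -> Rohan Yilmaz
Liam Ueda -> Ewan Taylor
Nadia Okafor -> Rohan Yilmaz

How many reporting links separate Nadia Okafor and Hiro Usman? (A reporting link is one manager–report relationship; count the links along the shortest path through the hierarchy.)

2

Nadia Okafor is 1 level below Rohan Yilmaz, and Hiro Usman is 1 level below Rohan Yilmaz (their lowest common manager). The shortest path runs up from Nadia Okafor to Rohan Yilmaz and back down to Hiro Usman: 1 + 1 = 2 links.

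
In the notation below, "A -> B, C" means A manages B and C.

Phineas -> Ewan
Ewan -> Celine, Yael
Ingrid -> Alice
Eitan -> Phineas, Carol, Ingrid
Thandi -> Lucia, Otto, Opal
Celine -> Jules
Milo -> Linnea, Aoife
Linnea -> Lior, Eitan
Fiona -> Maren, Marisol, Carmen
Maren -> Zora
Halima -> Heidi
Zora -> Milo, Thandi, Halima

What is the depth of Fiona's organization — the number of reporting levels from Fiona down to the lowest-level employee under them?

The longest chain under Fiona runs Fiona → Maren → Zora → Milo → Linnea → Eitan → Phineas → Ewan → Celine → Jules, which is 9 levels below Fiona.

9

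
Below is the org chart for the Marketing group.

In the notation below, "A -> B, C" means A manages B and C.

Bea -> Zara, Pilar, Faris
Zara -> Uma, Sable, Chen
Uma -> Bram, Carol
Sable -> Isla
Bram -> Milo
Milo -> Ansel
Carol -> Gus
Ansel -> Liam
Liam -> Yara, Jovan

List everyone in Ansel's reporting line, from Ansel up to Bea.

Ansel -> Milo -> Bram -> Uma -> Zara -> Bea

Ansel reports to Milo. Milo reports to Bram. Bram reports to Uma. Uma reports to Zara. Zara reports to Bea. Bea is at the top.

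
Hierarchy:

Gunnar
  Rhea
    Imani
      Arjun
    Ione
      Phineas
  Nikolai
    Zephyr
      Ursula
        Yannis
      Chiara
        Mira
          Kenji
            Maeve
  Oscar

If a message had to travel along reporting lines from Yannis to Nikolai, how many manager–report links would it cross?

Yannis is in Nikolai's organization: the chain from Yannis up to Nikolai is Yannis → Ursula → Zephyr → Nikolai, which is 3 links.

3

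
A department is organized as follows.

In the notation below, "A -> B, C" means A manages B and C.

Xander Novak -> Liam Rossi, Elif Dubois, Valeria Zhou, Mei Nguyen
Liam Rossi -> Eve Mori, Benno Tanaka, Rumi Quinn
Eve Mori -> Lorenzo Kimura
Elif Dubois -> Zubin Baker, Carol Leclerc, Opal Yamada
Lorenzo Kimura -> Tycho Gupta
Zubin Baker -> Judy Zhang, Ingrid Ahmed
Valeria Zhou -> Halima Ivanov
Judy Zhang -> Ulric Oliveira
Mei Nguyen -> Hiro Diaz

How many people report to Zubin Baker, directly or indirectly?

Zubin Baker directly manages Judy Zhang, Ingrid Ahmed. Under Judy Zhang: Ulric Oliveira (1). Ingrid Ahmed has no reports. So Zubin Baker's organization is 2 direct reports plus everyone under them: 2 + 1 = 3.

3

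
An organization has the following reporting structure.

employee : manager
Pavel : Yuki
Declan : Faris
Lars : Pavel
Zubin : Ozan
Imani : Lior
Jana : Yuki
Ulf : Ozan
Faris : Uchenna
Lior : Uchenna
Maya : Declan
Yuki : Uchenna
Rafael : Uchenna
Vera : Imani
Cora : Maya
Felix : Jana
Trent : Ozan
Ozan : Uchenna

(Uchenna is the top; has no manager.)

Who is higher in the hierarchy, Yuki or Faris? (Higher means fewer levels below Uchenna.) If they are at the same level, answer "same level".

same level

Both Yuki and Faris are 1 level below Uchenna.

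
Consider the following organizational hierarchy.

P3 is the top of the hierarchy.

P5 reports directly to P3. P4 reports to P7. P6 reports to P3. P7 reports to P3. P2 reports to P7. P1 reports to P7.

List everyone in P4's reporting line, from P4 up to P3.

P4 reports to P7. P7 reports to P3. P3 is at the top.

P4 -> P7 -> P3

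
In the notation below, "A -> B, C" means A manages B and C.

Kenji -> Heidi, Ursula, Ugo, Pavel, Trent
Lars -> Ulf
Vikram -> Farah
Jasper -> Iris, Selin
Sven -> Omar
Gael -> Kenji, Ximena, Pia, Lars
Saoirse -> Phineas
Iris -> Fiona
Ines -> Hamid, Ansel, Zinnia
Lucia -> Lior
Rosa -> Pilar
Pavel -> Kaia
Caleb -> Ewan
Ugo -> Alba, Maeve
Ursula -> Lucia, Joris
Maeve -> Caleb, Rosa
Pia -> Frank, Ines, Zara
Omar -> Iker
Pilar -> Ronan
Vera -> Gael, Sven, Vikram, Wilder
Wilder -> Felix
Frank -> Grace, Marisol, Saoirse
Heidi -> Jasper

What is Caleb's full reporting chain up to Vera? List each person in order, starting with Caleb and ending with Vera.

Caleb -> Maeve -> Ugo -> Kenji -> Gael -> Vera

Caleb reports to Maeve. Maeve reports to Ugo. Ugo reports to Kenji. Kenji reports to Gael. Gael reports to Vera. Vera is at the top.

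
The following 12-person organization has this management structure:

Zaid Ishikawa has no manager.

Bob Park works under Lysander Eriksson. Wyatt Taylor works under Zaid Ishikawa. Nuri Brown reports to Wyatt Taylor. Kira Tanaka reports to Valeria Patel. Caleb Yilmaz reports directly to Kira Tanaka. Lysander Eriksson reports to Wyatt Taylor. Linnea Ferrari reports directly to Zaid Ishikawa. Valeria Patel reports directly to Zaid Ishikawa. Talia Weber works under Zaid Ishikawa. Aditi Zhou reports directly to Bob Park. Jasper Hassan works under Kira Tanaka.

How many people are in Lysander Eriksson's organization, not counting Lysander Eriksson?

2

Lysander Eriksson directly manages Bob Park. Under Bob Park: Aditi Zhou (1). That's 2 in total.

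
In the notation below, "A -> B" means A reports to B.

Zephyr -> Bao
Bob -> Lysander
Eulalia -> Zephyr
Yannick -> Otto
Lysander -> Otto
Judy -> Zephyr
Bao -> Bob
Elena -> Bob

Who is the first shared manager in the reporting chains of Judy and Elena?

Bob

Judy's chain of managers is Zephyr, Bao, Bob, Lysander, Otto. Elena's chain of managers is Bob, Lysander, Otto. The first manager that appears in both chains is Bob.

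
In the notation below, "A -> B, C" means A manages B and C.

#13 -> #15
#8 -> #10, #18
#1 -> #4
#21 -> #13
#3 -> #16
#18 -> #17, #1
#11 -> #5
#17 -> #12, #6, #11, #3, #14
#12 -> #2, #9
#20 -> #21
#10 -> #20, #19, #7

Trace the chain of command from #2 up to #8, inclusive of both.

#2 reports to #12. #12 reports to #17. #17 reports to #18. #18 reports to #8. #8 is at the top.

#2 -> #12 -> #17 -> #18 -> #8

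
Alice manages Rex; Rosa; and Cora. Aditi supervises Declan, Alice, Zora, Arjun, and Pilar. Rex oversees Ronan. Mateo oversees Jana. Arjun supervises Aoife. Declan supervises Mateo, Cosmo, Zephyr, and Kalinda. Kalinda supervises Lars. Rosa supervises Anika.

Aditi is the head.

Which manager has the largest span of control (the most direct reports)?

Direct-report counts: Aditi has 5; Arjun has 1; Alice has 3; Rosa has 1; Rex has 1; Declan has 4; Kalinda has 1; Mateo has 1. The largest is 5, held by Aditi.

Aditi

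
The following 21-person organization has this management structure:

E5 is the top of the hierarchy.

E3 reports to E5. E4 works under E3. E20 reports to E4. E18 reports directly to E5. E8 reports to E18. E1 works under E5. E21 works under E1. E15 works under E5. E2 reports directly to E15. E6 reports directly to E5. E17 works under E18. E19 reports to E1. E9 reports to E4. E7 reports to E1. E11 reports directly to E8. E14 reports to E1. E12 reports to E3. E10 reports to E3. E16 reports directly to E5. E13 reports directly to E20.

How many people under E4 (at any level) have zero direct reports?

The people in E4's organization with no one reporting to them are E9, E13. That is 2.

2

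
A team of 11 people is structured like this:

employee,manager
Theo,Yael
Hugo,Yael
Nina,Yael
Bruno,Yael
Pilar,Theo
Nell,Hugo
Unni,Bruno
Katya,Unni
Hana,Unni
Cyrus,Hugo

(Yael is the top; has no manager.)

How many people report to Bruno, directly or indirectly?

3

Bruno directly manages Unni. Under Unni: Hana, Katya (2). That's 3 in total.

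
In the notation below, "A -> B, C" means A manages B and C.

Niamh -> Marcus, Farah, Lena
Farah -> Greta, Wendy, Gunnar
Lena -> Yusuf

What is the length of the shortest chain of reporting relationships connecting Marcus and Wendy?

3

Marcus is 1 level below Niamh, and Wendy is 2 levels below Niamh (their lowest common manager). The shortest path runs up from Marcus to Niamh and back down to Wendy: 1 + 2 = 3 links.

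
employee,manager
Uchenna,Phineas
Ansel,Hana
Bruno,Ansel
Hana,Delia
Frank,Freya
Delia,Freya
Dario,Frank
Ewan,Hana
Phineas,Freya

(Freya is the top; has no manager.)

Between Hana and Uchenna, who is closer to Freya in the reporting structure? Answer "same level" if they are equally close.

same level

Both Hana and Uchenna are 2 levels below Freya.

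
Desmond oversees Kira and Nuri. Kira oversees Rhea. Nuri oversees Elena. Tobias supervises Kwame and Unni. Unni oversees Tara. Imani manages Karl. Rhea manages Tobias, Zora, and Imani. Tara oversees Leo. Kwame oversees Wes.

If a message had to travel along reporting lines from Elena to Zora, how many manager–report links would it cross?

Elena is 2 levels below Desmond, and Zora is 3 levels below Desmond (their lowest common manager). The shortest path runs up from Elena to Desmond and back down to Zora: 2 + 3 = 5 links.

5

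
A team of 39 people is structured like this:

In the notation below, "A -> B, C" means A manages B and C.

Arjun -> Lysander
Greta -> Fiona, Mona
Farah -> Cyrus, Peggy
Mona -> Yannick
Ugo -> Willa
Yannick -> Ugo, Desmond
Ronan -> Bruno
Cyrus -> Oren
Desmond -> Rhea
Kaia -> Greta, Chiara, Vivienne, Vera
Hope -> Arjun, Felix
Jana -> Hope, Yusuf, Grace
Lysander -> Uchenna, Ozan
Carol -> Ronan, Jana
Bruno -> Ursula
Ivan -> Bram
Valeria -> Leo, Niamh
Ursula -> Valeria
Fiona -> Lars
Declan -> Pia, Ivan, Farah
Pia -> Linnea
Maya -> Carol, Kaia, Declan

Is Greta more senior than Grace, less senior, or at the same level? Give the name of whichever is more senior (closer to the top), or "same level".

Greta

Greta is 2 levels below Maya; Grace is 3. Greta is higher.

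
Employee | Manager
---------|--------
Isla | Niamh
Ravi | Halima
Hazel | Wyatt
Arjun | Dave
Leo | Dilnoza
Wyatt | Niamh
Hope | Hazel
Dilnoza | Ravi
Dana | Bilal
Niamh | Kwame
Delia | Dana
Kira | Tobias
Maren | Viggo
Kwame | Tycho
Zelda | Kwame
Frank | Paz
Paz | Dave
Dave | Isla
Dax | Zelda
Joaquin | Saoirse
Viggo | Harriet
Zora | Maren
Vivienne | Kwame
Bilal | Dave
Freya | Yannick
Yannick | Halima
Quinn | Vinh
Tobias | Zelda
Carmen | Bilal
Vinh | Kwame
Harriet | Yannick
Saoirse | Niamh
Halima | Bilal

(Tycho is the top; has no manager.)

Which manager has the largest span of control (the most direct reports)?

Kwame

Direct-report counts: Tycho has 1; Kwame has 4; Vinh has 1; Niamh has 3; Saoirse has 1; Isla has 1; Dave has 3; Paz has 1; Bilal has 3; Halima has 2; Yannick has 2; Harriet has 1; Viggo has 1; Maren has 1; Ravi has 1; Dilnoza has 1; Dana has 1; Wyatt has 1; Hazel has 1; Zelda has 2; Tobias has 1. The largest is 4, held by Kwame.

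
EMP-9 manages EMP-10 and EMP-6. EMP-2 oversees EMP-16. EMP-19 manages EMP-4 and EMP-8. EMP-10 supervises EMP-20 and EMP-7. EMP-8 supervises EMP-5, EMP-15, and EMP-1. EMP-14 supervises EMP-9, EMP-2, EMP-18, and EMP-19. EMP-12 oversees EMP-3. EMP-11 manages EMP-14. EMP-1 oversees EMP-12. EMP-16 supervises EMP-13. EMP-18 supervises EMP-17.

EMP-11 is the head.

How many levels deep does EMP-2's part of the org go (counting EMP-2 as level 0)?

2

The longest chain under EMP-2 runs EMP-2 → EMP-16 → EMP-13, which is 2 levels below EMP-2.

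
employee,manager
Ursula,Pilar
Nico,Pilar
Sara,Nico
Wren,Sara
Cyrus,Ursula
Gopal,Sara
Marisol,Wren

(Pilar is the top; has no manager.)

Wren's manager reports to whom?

Nico

Wren reports to Sara, and Sara reports to Nico. So Wren's skip-level manager is Nico.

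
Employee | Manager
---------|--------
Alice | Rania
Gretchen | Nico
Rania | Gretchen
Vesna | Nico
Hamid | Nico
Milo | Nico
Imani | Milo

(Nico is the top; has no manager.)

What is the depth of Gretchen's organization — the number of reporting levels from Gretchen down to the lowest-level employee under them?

2

The longest chain under Gretchen runs Gretchen → Rania → Alice, which is 2 levels below Gretchen.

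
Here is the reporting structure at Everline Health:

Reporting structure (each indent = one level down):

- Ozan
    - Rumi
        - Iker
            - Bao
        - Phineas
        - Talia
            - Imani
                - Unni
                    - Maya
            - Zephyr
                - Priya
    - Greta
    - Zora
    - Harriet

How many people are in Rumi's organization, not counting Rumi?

Rumi directly manages Iker, Phineas, Talia. Under Iker: Bao (1). Phineas has no reports. Under Talia: Zephyr, Priya, Imani, Unni, Maya (5). So Rumi's organization is 3 direct reports plus everyone under them: 2 + 1 + 6 = 9.

9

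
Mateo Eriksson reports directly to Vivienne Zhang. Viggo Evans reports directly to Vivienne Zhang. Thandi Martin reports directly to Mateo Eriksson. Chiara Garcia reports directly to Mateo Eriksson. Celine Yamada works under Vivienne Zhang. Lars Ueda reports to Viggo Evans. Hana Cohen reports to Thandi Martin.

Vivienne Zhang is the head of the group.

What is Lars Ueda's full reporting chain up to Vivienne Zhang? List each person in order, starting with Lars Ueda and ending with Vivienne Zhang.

Lars Ueda reports to Viggo Evans. Viggo Evans reports to Vivienne Zhang. Vivienne Zhang is at the top.

Lars Ueda -> Viggo Evans -> Vivienne Zhang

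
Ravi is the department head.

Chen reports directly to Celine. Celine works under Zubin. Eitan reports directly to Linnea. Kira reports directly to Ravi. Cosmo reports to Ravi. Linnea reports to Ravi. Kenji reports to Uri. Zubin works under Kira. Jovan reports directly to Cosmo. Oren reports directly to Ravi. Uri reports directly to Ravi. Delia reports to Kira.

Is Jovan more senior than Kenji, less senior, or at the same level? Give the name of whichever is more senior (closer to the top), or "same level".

same level

Both Jovan and Kenji are 2 levels below Ravi.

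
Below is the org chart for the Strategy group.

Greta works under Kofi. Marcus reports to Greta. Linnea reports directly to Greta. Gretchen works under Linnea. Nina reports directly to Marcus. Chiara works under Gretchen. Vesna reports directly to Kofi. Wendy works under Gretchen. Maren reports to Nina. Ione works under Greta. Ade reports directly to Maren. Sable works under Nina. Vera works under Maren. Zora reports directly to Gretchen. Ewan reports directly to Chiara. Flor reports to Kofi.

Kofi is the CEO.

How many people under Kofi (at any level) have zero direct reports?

9

The people in Kofi's organization with no one reporting to them are Flor, Vesna, Ione, Zora, Wendy, Ewan, Sable, Vera, Ade. That is 9.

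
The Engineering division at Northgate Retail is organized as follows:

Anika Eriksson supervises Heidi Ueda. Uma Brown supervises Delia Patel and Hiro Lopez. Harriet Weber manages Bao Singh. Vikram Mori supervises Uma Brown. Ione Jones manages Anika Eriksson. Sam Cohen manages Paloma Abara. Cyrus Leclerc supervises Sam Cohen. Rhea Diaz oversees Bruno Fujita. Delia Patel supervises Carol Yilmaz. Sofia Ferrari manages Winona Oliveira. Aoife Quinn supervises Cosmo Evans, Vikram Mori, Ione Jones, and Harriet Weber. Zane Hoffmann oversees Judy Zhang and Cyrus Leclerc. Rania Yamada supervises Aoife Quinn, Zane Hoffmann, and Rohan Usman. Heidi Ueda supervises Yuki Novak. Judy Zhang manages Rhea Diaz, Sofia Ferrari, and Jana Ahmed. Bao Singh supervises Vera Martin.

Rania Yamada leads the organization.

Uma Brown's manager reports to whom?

Uma Brown reports to Vikram Mori, and Vikram Mori reports to Aoife Quinn. So Uma Brown's skip-level manager is Aoife Quinn.

Aoife Quinn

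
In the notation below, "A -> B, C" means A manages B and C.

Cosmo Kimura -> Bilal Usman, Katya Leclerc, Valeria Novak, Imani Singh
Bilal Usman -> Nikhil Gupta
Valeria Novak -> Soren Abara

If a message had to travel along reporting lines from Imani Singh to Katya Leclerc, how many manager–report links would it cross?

Imani Singh is 1 level below Cosmo Kimura, and Katya Leclerc is 1 level below Cosmo Kimura (their lowest common manager). The shortest path runs up from Imani Singh to Cosmo Kimura and back down to Katya Leclerc: 1 + 1 = 2 links.

2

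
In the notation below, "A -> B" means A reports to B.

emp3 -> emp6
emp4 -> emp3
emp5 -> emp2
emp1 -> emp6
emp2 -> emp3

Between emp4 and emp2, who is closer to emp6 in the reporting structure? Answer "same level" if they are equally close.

same level

Both emp4 and emp2 are 2 levels below emp6.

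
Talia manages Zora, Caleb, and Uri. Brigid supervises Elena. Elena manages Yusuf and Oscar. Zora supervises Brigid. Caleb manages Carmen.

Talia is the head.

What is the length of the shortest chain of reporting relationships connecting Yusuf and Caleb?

5

Yusuf is 4 levels below Talia, and Caleb is 1 level below Talia (their lowest common manager). The shortest path runs up from Yusuf to Talia and back down to Caleb: 4 + 1 = 5 links.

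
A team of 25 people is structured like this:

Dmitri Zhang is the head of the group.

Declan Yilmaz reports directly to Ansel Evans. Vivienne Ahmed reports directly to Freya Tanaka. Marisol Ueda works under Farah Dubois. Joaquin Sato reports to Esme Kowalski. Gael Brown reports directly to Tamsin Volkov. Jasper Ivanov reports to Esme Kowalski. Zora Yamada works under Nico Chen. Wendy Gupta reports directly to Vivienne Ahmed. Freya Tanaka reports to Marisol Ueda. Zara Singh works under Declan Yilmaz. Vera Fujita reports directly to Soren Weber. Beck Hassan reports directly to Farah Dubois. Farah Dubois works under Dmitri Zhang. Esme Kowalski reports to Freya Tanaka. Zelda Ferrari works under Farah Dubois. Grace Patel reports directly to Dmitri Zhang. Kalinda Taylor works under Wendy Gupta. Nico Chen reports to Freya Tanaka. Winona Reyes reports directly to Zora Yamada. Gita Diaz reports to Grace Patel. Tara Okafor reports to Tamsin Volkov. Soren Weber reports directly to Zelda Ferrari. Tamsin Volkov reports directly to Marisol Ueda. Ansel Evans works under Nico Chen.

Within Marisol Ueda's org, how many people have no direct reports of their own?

The people in Marisol Ueda's organization with no one reporting to them are Kalinda Taylor, Zara Singh, Winona Reyes, Jasper Ivanov, Joaquin Sato, Gael Brown, Tara Okafor. That is 7.

7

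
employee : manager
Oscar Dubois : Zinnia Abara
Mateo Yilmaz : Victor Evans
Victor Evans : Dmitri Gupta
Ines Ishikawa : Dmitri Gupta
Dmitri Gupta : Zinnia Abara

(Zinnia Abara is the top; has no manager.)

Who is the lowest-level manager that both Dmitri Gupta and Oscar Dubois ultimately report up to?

Zinnia Abara

Dmitri Gupta's chain of managers is Zinnia Abara. Oscar Dubois's chain of managers is Zinnia Abara. The first manager that appears in both chains is Zinnia Abara.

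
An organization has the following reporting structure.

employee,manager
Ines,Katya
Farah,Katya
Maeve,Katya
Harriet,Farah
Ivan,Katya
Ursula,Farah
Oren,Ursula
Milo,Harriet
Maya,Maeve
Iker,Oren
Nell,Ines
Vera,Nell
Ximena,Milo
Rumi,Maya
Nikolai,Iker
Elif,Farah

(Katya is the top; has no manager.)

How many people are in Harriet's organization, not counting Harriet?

2

Harriet directly manages Milo. Under Milo: Ximena (1). That's 2 in total.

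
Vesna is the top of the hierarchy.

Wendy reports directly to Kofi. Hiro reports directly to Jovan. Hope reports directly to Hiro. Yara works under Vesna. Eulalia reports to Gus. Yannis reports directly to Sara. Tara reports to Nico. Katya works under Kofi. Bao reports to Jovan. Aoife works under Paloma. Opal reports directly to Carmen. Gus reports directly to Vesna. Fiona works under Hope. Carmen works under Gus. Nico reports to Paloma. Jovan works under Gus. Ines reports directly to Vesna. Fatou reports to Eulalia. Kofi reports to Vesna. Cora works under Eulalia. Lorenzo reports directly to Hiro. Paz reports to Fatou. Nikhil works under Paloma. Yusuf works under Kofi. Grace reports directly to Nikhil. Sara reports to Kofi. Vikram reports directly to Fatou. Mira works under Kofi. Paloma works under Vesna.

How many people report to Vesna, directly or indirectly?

29

Vesna directly manages Paloma, Kofi, Gus, Yara, Ines. Under Paloma: Aoife, Nico, Tara, Nikhil, Grace (5). Under Kofi: Yusuf, Mira, Wendy, Katya, Sara, Yannis (6). Under Gus: Carmen, Opal, Eulalia, Cora, Fatou, Vikram, Paz, Jovan, Bao, Hiro, Lorenzo, Hope, Fiona (13). Yara has no reports. Ines has no reports. So Vesna's organization is 5 direct reports plus everyone under them: 6 + 7 + 14 + 1 + 1 = 29.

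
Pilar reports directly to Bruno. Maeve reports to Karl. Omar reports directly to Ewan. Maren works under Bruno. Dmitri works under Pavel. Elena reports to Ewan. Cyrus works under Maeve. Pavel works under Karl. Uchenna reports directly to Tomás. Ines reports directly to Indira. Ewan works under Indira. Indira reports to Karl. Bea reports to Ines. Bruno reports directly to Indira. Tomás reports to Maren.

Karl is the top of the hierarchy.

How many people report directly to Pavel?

Pavel directly manages Dmitri. That is 1 direct report.

1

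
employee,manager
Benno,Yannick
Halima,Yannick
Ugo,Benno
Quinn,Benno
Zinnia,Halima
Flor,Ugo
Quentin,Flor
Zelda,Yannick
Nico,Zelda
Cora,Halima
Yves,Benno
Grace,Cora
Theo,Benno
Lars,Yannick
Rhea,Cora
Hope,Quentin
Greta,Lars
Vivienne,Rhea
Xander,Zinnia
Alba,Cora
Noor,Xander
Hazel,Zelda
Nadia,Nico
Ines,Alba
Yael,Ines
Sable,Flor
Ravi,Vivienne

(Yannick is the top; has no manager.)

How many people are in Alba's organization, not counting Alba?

2

Alba directly manages Ines. Under Ines: Yael (1). That's 2 in total.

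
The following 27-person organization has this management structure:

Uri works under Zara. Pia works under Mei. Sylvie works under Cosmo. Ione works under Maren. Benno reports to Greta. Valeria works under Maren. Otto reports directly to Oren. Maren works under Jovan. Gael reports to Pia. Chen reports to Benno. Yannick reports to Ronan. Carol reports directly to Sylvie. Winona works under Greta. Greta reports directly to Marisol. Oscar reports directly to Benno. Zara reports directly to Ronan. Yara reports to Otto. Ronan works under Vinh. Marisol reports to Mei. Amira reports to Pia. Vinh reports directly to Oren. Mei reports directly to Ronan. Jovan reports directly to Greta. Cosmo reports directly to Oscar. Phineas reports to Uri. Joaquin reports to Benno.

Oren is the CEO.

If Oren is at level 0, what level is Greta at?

Chain from Greta up to Oren: Greta → Marisol → Mei → Ronan → Vinh → Oren. That is 5 steps up, so Greta is 5 levels below Oren.

5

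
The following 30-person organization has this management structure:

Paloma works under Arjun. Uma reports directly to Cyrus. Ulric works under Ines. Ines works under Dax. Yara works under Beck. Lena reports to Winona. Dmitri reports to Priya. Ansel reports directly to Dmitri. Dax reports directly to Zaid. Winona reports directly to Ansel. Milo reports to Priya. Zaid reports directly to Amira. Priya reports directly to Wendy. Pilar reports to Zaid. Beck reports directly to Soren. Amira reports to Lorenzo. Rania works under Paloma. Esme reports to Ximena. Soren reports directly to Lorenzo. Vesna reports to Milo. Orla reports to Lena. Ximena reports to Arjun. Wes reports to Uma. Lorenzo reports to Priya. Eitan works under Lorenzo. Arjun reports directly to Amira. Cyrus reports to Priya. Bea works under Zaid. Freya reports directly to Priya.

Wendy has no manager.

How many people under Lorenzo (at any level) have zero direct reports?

The people in Lorenzo's organization with no one reporting to them are Yara, Eitan, Esme, Rania, Pilar, Ulric, Bea. That is 7.

7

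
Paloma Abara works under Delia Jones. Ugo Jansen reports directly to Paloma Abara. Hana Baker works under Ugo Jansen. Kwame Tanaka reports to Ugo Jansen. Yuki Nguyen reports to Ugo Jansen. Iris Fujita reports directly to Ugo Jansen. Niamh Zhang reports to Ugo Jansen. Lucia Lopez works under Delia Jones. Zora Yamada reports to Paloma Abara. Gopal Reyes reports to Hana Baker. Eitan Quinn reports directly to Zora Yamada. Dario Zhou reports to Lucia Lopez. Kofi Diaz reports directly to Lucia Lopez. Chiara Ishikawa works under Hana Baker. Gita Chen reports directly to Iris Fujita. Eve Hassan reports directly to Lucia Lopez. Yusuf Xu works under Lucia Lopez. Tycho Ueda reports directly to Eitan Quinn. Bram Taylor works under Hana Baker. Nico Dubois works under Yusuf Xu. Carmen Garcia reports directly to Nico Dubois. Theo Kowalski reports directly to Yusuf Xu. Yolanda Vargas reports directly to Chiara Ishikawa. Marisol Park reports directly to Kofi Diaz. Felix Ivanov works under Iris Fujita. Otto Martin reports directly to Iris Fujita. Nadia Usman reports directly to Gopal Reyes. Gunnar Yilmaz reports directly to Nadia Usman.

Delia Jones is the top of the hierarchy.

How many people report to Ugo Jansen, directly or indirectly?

14

Ugo Jansen directly manages Hana Baker, Kwame Tanaka, Yuki Nguyen, Iris Fujita, Niamh Zhang. Under Hana Baker: Bram Taylor, Chiara Ishikawa, Yolanda Vargas, Gopal Reyes, Nadia Usman, Gunnar Yilmaz (6). Kwame Tanaka has no reports. Yuki Nguyen has no reports. Under Iris Fujita: Otto Martin, Felix Ivanov, Gita Chen (3). Niamh Zhang has no reports. So Ugo Jansen's organization is 5 direct reports plus everyone under them: 7 + 1 + 1 + 4 + 1 = 14.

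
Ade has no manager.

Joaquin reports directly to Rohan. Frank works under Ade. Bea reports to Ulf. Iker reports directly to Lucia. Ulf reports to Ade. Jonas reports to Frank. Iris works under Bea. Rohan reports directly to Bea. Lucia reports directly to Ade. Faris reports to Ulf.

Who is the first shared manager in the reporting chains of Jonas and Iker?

Ade

Jonas's chain of managers is Frank, Ade. Iker's chain of managers is Lucia, Ade. The first manager that appears in both chains is Ade.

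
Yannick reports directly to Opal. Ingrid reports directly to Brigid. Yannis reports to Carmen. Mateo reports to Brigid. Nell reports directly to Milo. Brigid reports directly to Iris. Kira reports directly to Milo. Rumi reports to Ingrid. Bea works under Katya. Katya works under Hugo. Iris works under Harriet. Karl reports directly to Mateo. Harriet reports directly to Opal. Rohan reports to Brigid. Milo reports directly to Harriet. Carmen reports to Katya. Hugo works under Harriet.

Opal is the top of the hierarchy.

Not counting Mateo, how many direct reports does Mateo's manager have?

2

Mateo reports to Brigid. Brigid's other direct reports are Ingrid, Rohan — 2 peers.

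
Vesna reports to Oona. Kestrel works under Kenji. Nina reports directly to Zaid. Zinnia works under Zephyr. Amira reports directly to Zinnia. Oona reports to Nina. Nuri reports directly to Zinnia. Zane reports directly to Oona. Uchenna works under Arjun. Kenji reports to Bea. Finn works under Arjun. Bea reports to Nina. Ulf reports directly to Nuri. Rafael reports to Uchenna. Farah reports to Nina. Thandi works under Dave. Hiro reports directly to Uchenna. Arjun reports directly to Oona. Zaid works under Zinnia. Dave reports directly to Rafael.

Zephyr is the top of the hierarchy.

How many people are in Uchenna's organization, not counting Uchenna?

4

Uchenna directly manages Rafael, Hiro. Under Rafael: Dave, Thandi (2). Hiro has no reports. So Uchenna's organization is 2 direct reports plus everyone under them: 3 + 1 = 4.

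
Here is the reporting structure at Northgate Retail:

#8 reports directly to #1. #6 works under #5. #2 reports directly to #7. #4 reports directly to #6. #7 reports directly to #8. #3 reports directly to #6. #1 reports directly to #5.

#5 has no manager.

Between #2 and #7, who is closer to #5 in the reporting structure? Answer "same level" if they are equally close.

#7

#2 is 4 levels below #5; #7 is 3. #7 is higher.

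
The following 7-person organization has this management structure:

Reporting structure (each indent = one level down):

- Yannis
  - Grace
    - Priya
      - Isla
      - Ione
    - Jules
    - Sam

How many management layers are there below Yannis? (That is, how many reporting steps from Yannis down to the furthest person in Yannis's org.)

3

The longest chain under Yannis runs Yannis → Grace → Priya → Ione, which is 3 levels below Yannis.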